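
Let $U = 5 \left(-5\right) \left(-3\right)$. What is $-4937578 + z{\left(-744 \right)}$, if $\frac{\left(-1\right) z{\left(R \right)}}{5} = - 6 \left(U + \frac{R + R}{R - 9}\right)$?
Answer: $- \frac{1238752448}{251} \approx -4.9353 \cdot 10^{6}$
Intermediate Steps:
$U = 75$ ($U = \left(-25\right) \left(-3\right) = 75$)
$z{\left(R \right)} = 2250 + \frac{60 R}{-9 + R}$ ($z{\left(R \right)} = - 5 \left(- 6 \left(75 + \frac{R + R}{R - 9}\right)\right) = - 5 \left(- 6 \left(75 + \frac{2 R}{-9 + R}\right)\right) = - 5 \left(-450 - \frac{12 R}{-9 + R}\right) = 2250 + \frac{60 R}{-9 + R}$)
$-4937578 + z{\left(-744 \right)} = -4937578 + \frac{30 \left(-675 + 77 \left(-744\right)\right)}{-9 - 744} = -4937578 + \frac{30 \left(-675 - 57288\right)}{-753} = -4937578 + 30 \left(- \frac{1}{753}\right) \left(-57963\right) = -4937578 + \frac{579630}{251} = - \frac{1238752448}{251}$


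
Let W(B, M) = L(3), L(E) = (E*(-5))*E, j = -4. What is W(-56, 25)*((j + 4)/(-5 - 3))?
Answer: 0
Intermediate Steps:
L(E) = -5*E² (L(E) = (-5*E)*E = -5*E²)
W(B, M) = -45 (W(B, M) = -5*3² = -5*9 = -45)
W(-56, 25)*((j + 4)/(-5 - 3)) = -45*(-4 + 4)/(-5 - 3) = -0/(-8) = -0*(-1)/8 = -45*0 = 0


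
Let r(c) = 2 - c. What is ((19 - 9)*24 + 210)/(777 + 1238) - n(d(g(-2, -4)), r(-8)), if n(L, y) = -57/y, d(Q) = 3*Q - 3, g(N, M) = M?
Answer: 23871/4030 ≈ 5.9233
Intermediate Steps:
d(Q) = -3 + 3*Q
((19 - 9)*24 + 210)/(777 + 1238) - n(d(g(-2, -4)), r(-8)) = ((19 - 9)*24 + 210)/(777 + 1238) - (-57)/(2 - 1*(-8)) = (10*24 + 210)/2015 - (-57)/(2 + 8) = (240 + 210)*(1/2015) - (-57)/10 = 450*(1/2015) - (-57)/10 = 90/403 - 1*(-57/10) = 90/403 + 57/10 = 23871/4030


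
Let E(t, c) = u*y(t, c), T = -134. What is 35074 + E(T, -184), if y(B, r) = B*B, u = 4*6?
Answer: 466018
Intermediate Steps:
u = 24
y(B, r) = B²
E(t, c) = 24*t²
35074 + E(T, -184) = 35074 + 24*(-134)² = 35074 + 24*17956 = 35074 + 430944 = 466018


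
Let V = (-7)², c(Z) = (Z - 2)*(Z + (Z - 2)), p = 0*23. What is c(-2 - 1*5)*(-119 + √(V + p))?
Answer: -16128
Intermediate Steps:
p = 0
c(Z) = (-2 + Z)*(-2 + 2*Z) (c(Z) = (-2 + Z)*(Z + (-2 + Z)) = (-2 + Z)*(-2 + 2*Z))
V = 49
c(-2 - 1*5)*(-119 + √(V + p)) = (4 - 6*(-2 - 1*5) + 2*(-2 - 1*5)²)*(-119 + √(49 + 0)) = (4 - 6*(-2 - 5) + 2*(-2 - 5)²)*(-119 + √49) = (4 - 6*(-7) + 2*(-7)²)*(-119 + 7) = (4 + 42 + 2*49)*(-112) = (4 + 42 + 98)*(-112) = 144*(-112) = -16128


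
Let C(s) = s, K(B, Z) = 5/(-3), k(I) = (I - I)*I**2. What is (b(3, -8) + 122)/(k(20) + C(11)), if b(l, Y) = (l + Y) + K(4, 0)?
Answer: 346/33 ≈ 10.485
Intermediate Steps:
k(I) = 0 (k(I) = 0*I**2 = 0)
K(B, Z) = -5/3 (K(B, Z) = 5*(-1/3) = -5/3)
b(l, Y) = -5/3 + Y + l (b(l, Y) = (l + Y) - 5/3 = (Y + l) - 5/3 = -5/3 + Y + l)
(b(3, -8) + 122)/(k(20) + C(11)) = ((-5/3 - 8 + 3) + 122)/(0 + 11) = (-20/3 + 122)/11 = (346/3)*(1/11) = 346/33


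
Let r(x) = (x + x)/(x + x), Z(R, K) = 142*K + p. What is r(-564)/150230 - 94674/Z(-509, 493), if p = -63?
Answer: -14222805077/10507536890 ≈ -1.3536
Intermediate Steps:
Z(R, K) = -63 + 142*K (Z(R, K) = 142*K - 63 = -63 + 142*K)
r(x) = 1 (r(x) = (2*x)/((2*x)) = (2*x)*(1/(2*x)) = 1)
r(-564)/150230 - 94674/Z(-509, 493) = 1/150230 - 94674/(-63 + 142*493) = 1*(1/150230) - 94674/(-63 + 70006) = 1/150230 - 94674/69943 = -14222805077/10507536890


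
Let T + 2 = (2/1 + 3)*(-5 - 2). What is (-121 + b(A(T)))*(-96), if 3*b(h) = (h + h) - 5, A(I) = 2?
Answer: 11648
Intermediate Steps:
T = -37 (T = -2 + (2/1 + 3)*(-5 - 2) = -2 + (2*1 + 3)*(-7) = -2 + (2 + 3)*(-7) = -2 + 5*(-7) = -2 - 35 = -37)
b(h) = -5/3 + 2*h/3 (b(h) = ((h + h) - 5)/3 = (2*h - 5)/3 = (-5 + 2*h)/3 = -5/3 + 2*h/3)
(-121 + b(A(T)))*(-96) = (-121 + (-5/3 + (2/3)*2))*(-96) = (-121 + (-5/3 + 4/3))*(-96) = (-121 - 1/3)*(-96) = -364/3*(-96) = 11648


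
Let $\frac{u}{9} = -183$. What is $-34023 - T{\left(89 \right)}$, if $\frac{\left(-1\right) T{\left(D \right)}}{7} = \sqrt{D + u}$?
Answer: $-34023 + 7 i \sqrt{1558} \approx -34023.0 + 276.3 i$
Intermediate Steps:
$u = -1647$ ($u = 9 \left(-183\right) = -1647$)
$T{\left(D \right)} = - 7 \sqrt{-1647 + D}$ ($T{\left(D \right)} = - 7 \sqrt{D - 1647} = - 7 \sqrt{-1647 + D}$)
$-34023 - T{\left(89 \right)} = -34023 - - 7 \sqrt{-1647 + 89} = -34023 - - 7 \sqrt{-1558} = -34023 - - 7 i \sqrt{1558} = -34023 + 7 i \sqrt{1558}$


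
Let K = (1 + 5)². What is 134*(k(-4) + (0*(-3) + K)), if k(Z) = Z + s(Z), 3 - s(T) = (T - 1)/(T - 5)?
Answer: 41540/9 ≈ 4615.6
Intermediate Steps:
K = 36 (K = 6² = 36)
s(T) = 3 - (-1 + T)/(-5 + T) (s(T) = 3 - (T - 1)/(T - 5) = 3 - (-1 + T)/(-5 + T))
k(Z) = Z + 2*(-7 + Z)/(-5 + Z)
134*(k(-4) + (0*(-3) + K)) = 134*((-14 + (-4)² - 3*(-4))/(-5 - 4) + (0*(-3) + 36)) = 134*((-14 + 16 + 12)/(-9) + (0 + 36)) = 134*(-⅑*14 + 36) = 134*(-14/9 + 36) = 134*(310/9) = 41540/9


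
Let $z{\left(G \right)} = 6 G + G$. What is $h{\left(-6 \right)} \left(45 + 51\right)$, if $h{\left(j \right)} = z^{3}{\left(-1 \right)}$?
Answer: $-32928$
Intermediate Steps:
$z{\left(G \right)} = 7 G$
$h{\left(j \right)} = -343$ ($h{\left(j \right)} = \left(7 \left(-1\right)\right)^{3} = \left(-7\right)^{3} = -343$)
$h{\left(-6 \right)} \left(45 + 51\right) = - 343 \left(45 + 51\right) = \left(-343\right) 96 = -32928$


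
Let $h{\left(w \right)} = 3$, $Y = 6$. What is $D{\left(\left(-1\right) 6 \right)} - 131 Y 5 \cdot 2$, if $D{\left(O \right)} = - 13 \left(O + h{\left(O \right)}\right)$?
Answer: $-7821$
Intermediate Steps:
$D{\left(O \right)} = -39 - 13 O$ ($D{\left(O \right)} = - 13 \left(O + 3\right) = - 13 \left(3 + O\right) = -39 - 13 O$)
$D{\left(\left(-1\right) 6 \right)} - 131 Y 5 \cdot 2 = \left(-39 - 13 \left(\left(-1\right) 6\right)\right) - 131 \cdot 6 \cdot 5 \cdot 2 = \left(-39 - -78\right) - 131 \cdot 30 \cdot 2 = \left(-39 + 78\right) - 7860 = 39 - 7860 = -7821$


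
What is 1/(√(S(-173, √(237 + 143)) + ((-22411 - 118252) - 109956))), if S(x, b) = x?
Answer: -I*√62698/125396 ≈ -0.0019968*I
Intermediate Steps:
1/(√(S(-173, √(237 + 143)) + ((-22411 - 118252) - 109956))) = 1/(√(-173 + ((-22411 - 118252) - 109956))) = 1/(√(-173 + (-140663 - 109956))) = 1/(√(-173 - 250619)) = 1/(√(-250792)) = 1/(2*I*√62698) = -I*√62698/125396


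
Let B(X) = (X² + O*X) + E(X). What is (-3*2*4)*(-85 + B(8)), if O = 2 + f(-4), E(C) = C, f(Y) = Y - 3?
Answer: 1272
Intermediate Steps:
f(Y) = -3 + Y
O = -5 (O = 2 + (-3 - 4) = 2 - 7 = -5)
B(X) = X² - 4*X (B(X) = (X² - 5*X) + X = X² - 4*X)
(-3*2*4)*(-85 + B(8)) = (-3*2*4)*(-85 + 8*(-4 + 8)) = (-6*4)*(-85 + 8*4) = -24*(-85 + 32) = -24*(-53) = 1272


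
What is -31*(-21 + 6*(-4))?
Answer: 1395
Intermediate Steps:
-31*(-21 + 6*(-4)) = -31*(-21 - 24) = -31*(-45) = 1395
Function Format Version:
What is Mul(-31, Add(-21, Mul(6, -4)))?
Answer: 1395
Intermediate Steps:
Mul(-31, Add(-21, Mul(6, -4))) = Mul(-31, Add(-21, -24)) = Mul(-31, -45) = 1395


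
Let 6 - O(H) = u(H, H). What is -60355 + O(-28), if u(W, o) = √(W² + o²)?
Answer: -60349 - 28*√2 ≈ -60389.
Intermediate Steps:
O(H) = 6 - √2*√(H²) (O(H) = 6 - √(H² + H²) = 6 - √(2*H²) = 6 - √2*√(H²))
-60355 + O(-28) = -60355 + (6 - √2*√((-28)²)) = -60355 + (6 - √2*√784) = -60355 + (6 - 1*√2*28) = -60355 + (6 - 28*√2) = -60349 - 28*√2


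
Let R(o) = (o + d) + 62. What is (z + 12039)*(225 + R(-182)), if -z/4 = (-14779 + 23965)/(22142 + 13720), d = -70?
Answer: 2518284265/5977 ≈ 4.2133e+5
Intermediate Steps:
R(o) = -8 + o (R(o) = (o - 70) + 62 = (-70 + o) + 62 = -8 + o)
z = -6124/5977 (z = -4*(-14779 + 23965)/(22142 + 13720) = -36744/35862 = -4*1531/5977 = -6124/5977 ≈ -1.0246)
(z + 12039)*(225 + R(-182)) = (-6124/5977 + 12039)*(225 + (-8 - 182)) = 71950979*(225 - 190)/5977 = (71950979/5977)*35 = 2518284265/5977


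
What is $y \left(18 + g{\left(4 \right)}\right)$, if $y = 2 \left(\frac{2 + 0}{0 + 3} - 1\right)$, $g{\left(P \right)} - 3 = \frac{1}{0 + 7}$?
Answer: $- \frac{296}{21} \approx -14.095$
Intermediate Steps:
$g{\left(P \right)} = \frac{22}{7}$ ($g{\left(P \right)} = 3 + \frac{1}{0 + 7} = 3 + \frac{1}{7} = \frac{22}{7}$)
$y = - \frac{2}{3}$ ($y = 2 \left(\frac{2}{3} - 1\right) = 2 \left(- \frac{1}{3}\right) = - \frac{2}{3} \approx -0.66667$)
$y \left(18 + g{\left(4 \right)}\right) = - \frac{2 \left(18 + \frac{22}{7}\right)}{3} = \left(- \frac{2}{3}\right) \frac{148}{7} = - \frac{296}{21}$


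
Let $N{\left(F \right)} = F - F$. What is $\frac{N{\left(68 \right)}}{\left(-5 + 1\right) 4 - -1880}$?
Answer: $0$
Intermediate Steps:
$N{\left(F \right)} = 0$
$\frac{N{\left(68 \right)}}{\left(-5 + 1\right) 4 - -1880} = \frac{0}{\left(-5 + 1\right) 4 - -1880} = \frac{0}{\left(-4\right) 4 + 1880} = \frac{0}{-16 + 1880} = \frac{0}{1864} = 0 \cdot \frac{1}{1864} = 0$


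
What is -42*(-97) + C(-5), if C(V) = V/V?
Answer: 4075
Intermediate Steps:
C(V) = 1
-42*(-97) + C(-5) = -42*(-97) + 1 = 4074 + 1 = 4075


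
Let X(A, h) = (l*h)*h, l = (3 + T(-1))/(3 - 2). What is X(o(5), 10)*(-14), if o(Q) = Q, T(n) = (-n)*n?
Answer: -2800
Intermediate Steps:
T(n) = -n²
l = 2 (l = (3 - 1*(-1)²)/(3 - 2) = (3 - 1*1)/1 = (3 - 1)*1 = 2*1 = 2)
X(A, h) = 2*h² (X(A, h) = (2*h)*h = 2*h²)
X(o(5), 10)*(-14) = (2*10²)*(-14) = (2*100)*(-14) = 200*(-14) = -2800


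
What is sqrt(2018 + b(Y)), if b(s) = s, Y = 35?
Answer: sqrt(2053) ≈ 45.310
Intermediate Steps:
sqrt(2018 + b(Y)) = sqrt(2018 + 35) = sqrt(2053)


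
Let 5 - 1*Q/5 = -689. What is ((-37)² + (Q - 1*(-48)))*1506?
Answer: 7359822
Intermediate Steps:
Q = 3470 (Q = 25 - 5*(-689) = 25 + 3445 = 3470)
((-37)² + (Q - 1*(-48)))*1506 = ((-37)² + (3470 - 1*(-48)))*1506 = (1369 + (3470 + 48))*1506 = (1369 + 3518)*1506 = 4887*1506 = 7359822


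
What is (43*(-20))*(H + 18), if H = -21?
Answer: 2580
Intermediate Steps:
(43*(-20))*(H + 18) = (43*(-20))*(-21 + 18) = -860*(-3) = 2580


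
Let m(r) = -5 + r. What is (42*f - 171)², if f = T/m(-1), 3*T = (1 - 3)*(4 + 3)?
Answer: 172225/9 ≈ 19136.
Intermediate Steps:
T = -14/3 (T = ((1 - 3)*(4 + 3))/3 = (-2*7)/3 = (⅓)*(-14) = -14/3 ≈ -4.6667)
f = 7/9 (f = -14/(3*(-5 - 1)) = -14/3/(-6) = -14/3*(-⅙) = 7/9 ≈ 0.77778)
(42*f - 171)² = (42*(7/9) - 171)² = (98/3 - 171)² = (-415/3)² = 172225/9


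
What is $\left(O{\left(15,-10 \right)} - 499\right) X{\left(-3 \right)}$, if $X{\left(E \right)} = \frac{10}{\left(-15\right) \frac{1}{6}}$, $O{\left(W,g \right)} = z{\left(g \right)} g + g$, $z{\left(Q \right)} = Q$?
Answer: $1636$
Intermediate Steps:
$O{\left(W,g \right)} = g + g^{2}$ ($O{\left(W,g \right)} = g g + g = g^{2} + g = g + g^{2}$)
$X{\left(E \right)} = -4$ ($X{\left(E \right)} = \frac{10}{\left(-15\right) \frac{1}{6}} = \frac{10}{- \frac{5}{2}} = 10 \left(- \frac{2}{5}\right) = -4$)
$\left(O{\left(15,-10 \right)} - 499\right) X{\left(-3 \right)} = \left(- 10 \left(1 - 10\right) - 499\right) \left(-4\right) = \left(\left(-10\right) \left(-9\right) - 499\right) \left(-4\right) = \left(90 - 499\right) \left(-4\right) = \left(-409\right) \left(-4\right) = 1636$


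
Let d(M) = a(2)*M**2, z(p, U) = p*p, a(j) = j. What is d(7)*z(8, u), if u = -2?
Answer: 6272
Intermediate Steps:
z(p, U) = p**2
d(M) = 2*M**2
d(7)*z(8, u) = (2*7**2)*8**2 = (2*49)*64 = 98*64 = 6272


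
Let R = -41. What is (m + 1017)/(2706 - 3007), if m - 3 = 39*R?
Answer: 579/301 ≈ 1.9236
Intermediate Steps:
m = -1596 (m = 3 + 39*(-41) = 3 - 1599 = -1596)
(m + 1017)/(2706 - 3007) = (-1596 + 1017)/(2706 - 3007) = -579/(-301) = -579*(-1/301) = 579/301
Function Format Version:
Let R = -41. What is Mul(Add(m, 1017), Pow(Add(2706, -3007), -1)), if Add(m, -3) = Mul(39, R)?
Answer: Rational(579, 301) ≈ 1.9236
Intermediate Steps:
m = -1596 (m = Add(3, Mul(39, -41)) = Add(3, -1599) = -1596)
Mul(Add(m, 1017), Pow(Add(2706, -3007), -1)) = Mul(Add(-1596, 1017), Pow(Add(2706, -3007), -1)) = Mul(-579, Pow(-301, -1)) = Mul(-579, Rational(-1, 301)) = Rational(579, 301)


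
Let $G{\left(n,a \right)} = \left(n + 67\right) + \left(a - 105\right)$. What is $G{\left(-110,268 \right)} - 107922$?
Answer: $-107802$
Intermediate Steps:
$G{\left(n,a \right)} = -38 + a + n$ ($G{\left(n,a \right)} = \left(67 + n\right) + \left(a - 105\right) = \left(67 + n\right) + \left(-105 + a\right) = -38 + a + n$)
$G{\left(-110,268 \right)} - 107922 = \left(-38 + 268 - 110\right) - 107922 = 120 - 107922 = -107802$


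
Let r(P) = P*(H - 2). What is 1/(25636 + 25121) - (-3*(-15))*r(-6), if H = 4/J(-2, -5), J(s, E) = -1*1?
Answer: -82226339/50757 ≈ -1620.0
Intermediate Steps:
J(s, E) = -1
H = -4 (H = 4/(-1) = 4*(-1) = -4)
r(P) = -6*P (r(P) = P*(-4 - 2) = P*(-6) = -6*P)
1/(25636 + 25121) - (-3*(-15))*r(-6) = 1/(25636 + 25121) - (-3*(-15))*(-6*(-6)) = 1/50757 - 45*36 = 1/50757 - 1*1620 = 1/50757 - 1620 = -82226339/50757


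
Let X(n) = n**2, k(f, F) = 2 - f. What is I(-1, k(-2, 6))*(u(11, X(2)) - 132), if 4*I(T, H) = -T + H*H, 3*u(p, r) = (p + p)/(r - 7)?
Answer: -10285/18 ≈ -571.39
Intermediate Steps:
u(p, r) = 2*p/(3*(-7 + r)) (u(p, r) = ((p + p)/(r - 7))/3 = ((2*p)/(-7 + r))/3 = (2*p/(-7 + r))/3 = 2*p/(3*(-7 + r)))
I(T, H) = -T/4 + H**2/4 (I(T, H) = (-T + H*H)/4 = (-T + H**2)/4 = (H**2 - T)/4 = -T/4 + H**2/4)
I(-1, k(-2, 6))*(u(11, X(2)) - 132) = (-1/4*(-1) + (2 - 1*(-2))**2/4)*((2/3)*11/(-7 + 2**2) - 132) = (1/4 + (2 + 2)**2/4)*((2/3)*11/(-7 + 4) - 132) = (1/4 + (1/4)*4**2)*((2/3)*11/(-3) - 132) = (1/4 + (1/4)*16)*((2/3)*11*(-1/3) - 132) = (1/4 + 4)*(-22/9 - 132) = (17/4)*(-1210/9) = -10285/18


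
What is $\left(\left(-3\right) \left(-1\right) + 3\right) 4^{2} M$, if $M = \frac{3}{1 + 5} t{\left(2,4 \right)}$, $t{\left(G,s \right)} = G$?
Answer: $96$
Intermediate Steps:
$M = 1$ ($M = \frac{3}{1 + 5} \cdot 2 = \frac{3}{6} \cdot 2 = 3 \cdot \frac{1}{6} \cdot 2 = \frac{1}{2} \cdot 2 = 1$)
$\left(\left(-3\right) \left(-1\right) + 3\right) 4^{2} M = \left(\left(-3\right) \left(-1\right) + 3\right) 4^{2} \cdot 1 = \left(3 + 3\right) 16 \cdot 1 = 6 \cdot 16 \cdot 1 = 96 \cdot 1 = 96$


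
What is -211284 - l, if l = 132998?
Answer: -344282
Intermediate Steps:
-211284 - l = -211284 - 1*132998 = -211284 - 132998 = -344282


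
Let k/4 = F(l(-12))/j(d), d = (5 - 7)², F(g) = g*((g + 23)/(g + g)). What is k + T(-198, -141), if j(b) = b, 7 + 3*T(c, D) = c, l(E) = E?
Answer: -377/6 ≈ -62.833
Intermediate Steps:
F(g) = 23/2 + g/2 (F(g) = g*((23 + g)/((2*g))) = g*((23 + g)*(1/(2*g))) = g*((23 + g)/(2*g)) = 23/2 + g/2)
d = 4 (d = (-2)² = 4)
T(c, D) = -7/3 + c/3
k = 11/2 (k = 4*((23/2 + (½)*(-12))/4) = 4*((23/2 - 6)*(¼)) = 4*((11/2)*(¼)) = 4*(11/8) = 11/2 ≈ 5.5000)
k + T(-198, -141) = 11/2 + (-7/3 + (⅓)*(-198)) = 11/2 + (-7/3 - 66) = 11/2 - 205/3 = -377/6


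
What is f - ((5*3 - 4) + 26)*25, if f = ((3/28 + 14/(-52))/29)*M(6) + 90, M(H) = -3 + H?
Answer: -8814437/10556 ≈ -835.02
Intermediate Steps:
f = 949863/10556 (f = ((3/28 + 14/(-52))/29)*(-3 + 6) + 90 = ((3*(1/28) + 14*(-1/52))*(1/29))*3 + 90 = ((3/28 - 7/26)*(1/29))*3 + 90 = -59/364*1/29*3 + 90 = -59/10556*3 + 90 = -177/10556 + 90 = 949863/10556 ≈ 89.983)
f - ((5*3 - 4) + 26)*25 = 949863/10556 - ((5*3 - 4) + 26)*25 = 949863/10556 - ((15 - 4) + 26)*25 = 949863/10556 - (11 + 26)*25 = 949863/10556 - 37*25 = 949863/10556 - 1*925 = 949863/10556 - 925 = -8814437/10556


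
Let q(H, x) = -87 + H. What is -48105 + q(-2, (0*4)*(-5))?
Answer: -48194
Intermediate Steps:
-48105 + q(-2, (0*4)*(-5)) = -48105 + (-87 - 2) = -48105 - 89 = -48194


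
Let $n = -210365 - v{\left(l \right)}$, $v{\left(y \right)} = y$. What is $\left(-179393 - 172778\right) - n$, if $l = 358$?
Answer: $-141448$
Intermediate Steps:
$n = -210723$ ($n = -210365 - 358 = -210723$)
$\left(-179393 - 172778\right) - n = \left(-179393 - 172778\right) - -210723 = \left(-179393 - 172778\right) + 210723 = -352171 + 210723 = -141448$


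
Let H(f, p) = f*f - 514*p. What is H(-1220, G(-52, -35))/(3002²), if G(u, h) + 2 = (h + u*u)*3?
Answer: -1313085/4506002 ≈ -0.29141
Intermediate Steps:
G(u, h) = -2 + 3*h + 3*u² (G(u, h) = -2 + (h + u*u)*3 = -2 + (h + u²)*3 = -2 + (3*h + 3*u²) = -2 + 3*h + 3*u²)
H(f, p) = f² - 514*p
H(-1220, G(-52, -35))/(3002²) = ((-1220)² - 514*(-2 + 3*(-35) + 3*(-52)²))/(3002²) = (1488400 - 514*(-2 - 105 + 3*2704))/9012004 = (1488400 - 514*(-2 - 105 + 8112))*(1/9012004) = (1488400 - 514*8005)*(1/9012004) = (1488400 - 4114570)*(1/9012004) = -2626170*1/9012004 = -1313085/4506002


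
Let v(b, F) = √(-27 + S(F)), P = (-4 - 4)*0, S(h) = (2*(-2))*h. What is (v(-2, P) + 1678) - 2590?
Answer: -912 + 3*I*√3 ≈ -912.0 + 5.1962*I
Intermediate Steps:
S(h) = -4*h
P = 0 (P = -8*0 = 0)
v(b, F) = √(-27 - 4*F)
(v(-2, P) + 1678) - 2590 = (√(-27 - 4*0) + 1678) - 2590 = (√(-27 + 0) + 1678) - 2590 = (√(-27) + 1678) - 2590 = (3*I*√3 + 1678) - 2590 = (1678 + 3*I*√3) - 2590 = -912 + 3*I*√3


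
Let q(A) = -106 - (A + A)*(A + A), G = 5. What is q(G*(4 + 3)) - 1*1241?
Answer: -6247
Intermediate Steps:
q(A) = -106 - 4*A**2 (q(A) = -106 - 2*A*2*A = -106 - 4*A**2)
q(G*(4 + 3)) - 1*1241 = (-106 - 4*25*(4 + 3)**2) - 1*1241 = (-106 - 4*(5*7)**2) - 1241 = (-106 - 4*35**2) - 1241 = (-106 - 4*1225) - 1241 = (-106 - 4900) - 1241 = -5006 - 1241 = -6247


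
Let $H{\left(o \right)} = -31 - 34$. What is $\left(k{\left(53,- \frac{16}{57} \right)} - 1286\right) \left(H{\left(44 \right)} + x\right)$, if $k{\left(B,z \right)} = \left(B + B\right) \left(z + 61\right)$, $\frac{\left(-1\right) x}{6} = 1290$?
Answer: $- \frac{2291267020}{57} \approx -4.0198 \cdot 10^{7}$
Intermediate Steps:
$x = -7740$ ($x = \left(-6\right) 1290 = -7740$)
$H{\left(o \right)} = -65$
$k{\left(B,z \right)} = 2 B \left(61 + z\right)$
$\left(k{\left(53,- \frac{16}{57} \right)} - 1286\right) \left(H{\left(44 \right)} + x\right) = \left(2 \cdot 53 \left(61 - \frac{16}{57}\right) - 1286\right) \left(-65 - 7740\right) = \left(2 \cdot 53 \left(61 - \frac{16}{57}\right) - 1286\right) \left(-7805\right) = \left(2 \cdot 53 \cdot \frac{3461}{57} - 1286\right) \left(-7805\right) = \left(\frac{366866}{57} - 1286\right) \left(-7805\right) = \frac{293564}{57} \left(-7805\right) = - \frac{2291267020}{57}$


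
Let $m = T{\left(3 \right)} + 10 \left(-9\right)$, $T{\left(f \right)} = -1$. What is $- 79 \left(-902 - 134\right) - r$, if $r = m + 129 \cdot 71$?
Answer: $72776$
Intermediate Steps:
$m = -91$ ($m = -1 + 10 \left(-9\right) = -1 - 90 = -91$)
$r = 9068$ ($r = -91 + 129 \cdot 71 = -91 + 9159 = 9068$)
$- 79 \left(-902 - 134\right) - r = - 79 \left(-902 - 134\right) - 9068 = \left(-79\right) \left(-1036\right) - 9068 = 81844 - 9068 = 72776$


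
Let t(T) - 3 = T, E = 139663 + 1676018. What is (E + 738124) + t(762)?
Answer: 2554570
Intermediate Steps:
E = 1815681
t(T) = 3 + T
(E + 738124) + t(762) = (1815681 + 738124) + (3 + 762) = 2553805 + 765 = 2554570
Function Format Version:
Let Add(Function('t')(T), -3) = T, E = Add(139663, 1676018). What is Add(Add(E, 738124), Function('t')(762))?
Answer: 2554570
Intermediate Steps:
E = 1815681
Function('t')(T) = Add(3, T)
Add(Add(E, 738124), Function('t')(762)) = Add(Add(1815681, 738124), Add(3, 762)) = Add(2553805, 765) = 2554570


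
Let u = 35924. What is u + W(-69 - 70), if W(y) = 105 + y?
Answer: 35890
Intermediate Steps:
u + W(-69 - 70) = 35924 + (105 + (-69 - 70)) = 35924 + (105 - 139) = 35924 - 34 = 35890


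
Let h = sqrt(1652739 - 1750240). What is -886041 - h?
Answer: -886041 - I*sqrt(97501) ≈ -8.8604e+5 - 312.25*I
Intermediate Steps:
h = I*sqrt(97501) (h = sqrt(-97501) = I*sqrt(97501) ≈ 312.25*I)
-886041 - h = -886041 - I*sqrt(97501)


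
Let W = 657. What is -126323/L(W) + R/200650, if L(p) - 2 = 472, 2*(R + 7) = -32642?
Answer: -12677224711/47554050 ≈ -266.59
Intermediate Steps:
R = -16328 (R = -7 + (1/2)*(-32642) = -7 - 16321 = -16328)
L(p) = 474 (L(p) = 2 + 472 = 474)
-126323/L(W) + R/200650 = -126323/474 - 16328/200650 = -126323*1/474 - 16328*1/200650 = -126323/474 - 8164/100325 = -12677224711/47554050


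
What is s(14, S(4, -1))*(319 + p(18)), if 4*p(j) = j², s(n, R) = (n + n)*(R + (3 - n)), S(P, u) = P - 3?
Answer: -112000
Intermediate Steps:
S(P, u) = -3 + P
s(n, R) = 2*n*(3 + R - n) (s(n, R) = (2*n)*(3 + R - n) = 2*n*(3 + R - n))
p(j) = j²/4
s(14, S(4, -1))*(319 + p(18)) = (2*14*(3 + (-3 + 4) - 1*14))*(319 + (¼)*18²) = (2*14*(3 + 1 - 14))*(319 + (¼)*324) = (2*14*(-10))*(319 + 81) = -280*400 = -112000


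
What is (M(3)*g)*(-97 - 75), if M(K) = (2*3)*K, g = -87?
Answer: 269352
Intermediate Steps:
M(K) = 6*K
(M(3)*g)*(-97 - 75) = ((6*3)*(-87))*(-97 - 75) = (18*(-87))*(-172) = -1566*(-172) = 269352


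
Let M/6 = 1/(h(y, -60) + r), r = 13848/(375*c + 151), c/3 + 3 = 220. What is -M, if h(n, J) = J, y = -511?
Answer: 61069/610113 ≈ 0.10009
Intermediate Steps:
c = 651 (c = -9 + 3*220 = -9 + 660 = 651)
r = 3462/61069 (r = 13848/(375*651 + 151) = 13848/(244125 + 151) = 13848/244276 = 13848*(1/244276) = 3462/61069 ≈ 0.056690)
M = -61069/610113 (M = 6/(-60 + 3462/61069) = 6/(-3660678/61069) = 6*(-61069/3660678) = -61069/610113 ≈ -0.10009)
-M = -1*(-61069/610113) = 61069/610113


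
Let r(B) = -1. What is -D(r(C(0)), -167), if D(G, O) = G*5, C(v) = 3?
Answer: 5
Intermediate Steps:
D(G, O) = 5*G
-D(r(C(0)), -167) = -5*(-1) = -1*(-5) = 5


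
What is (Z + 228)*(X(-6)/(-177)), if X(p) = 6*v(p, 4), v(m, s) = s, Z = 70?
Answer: -2384/59 ≈ -40.407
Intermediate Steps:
X(p) = 24 (X(p) = 6*4 = 24)
(Z + 228)*(X(-6)/(-177)) = (70 + 228)*(24/(-177)) = 298*(24*(-1/177)) = 298*(-8/59) = -2384/59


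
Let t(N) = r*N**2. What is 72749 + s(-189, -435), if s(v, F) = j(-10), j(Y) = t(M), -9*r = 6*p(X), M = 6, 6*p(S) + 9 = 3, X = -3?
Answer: 72773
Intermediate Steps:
p(S) = -1 (p(S) = -3/2 + (1/6)*3 = -3/2 + 1/2 = -1)
r = 2/3 (r = -2*(-1)/3 = -1/9*(-6) = 2/3 ≈ 0.66667)
t(N) = 2*N**2/3
j(Y) = 24 (j(Y) = (2/3)*6**2 = (2/3)*36 = 24)
s(v, F) = 24
72749 + s(-189, -435) = 72749 + 24 = 72773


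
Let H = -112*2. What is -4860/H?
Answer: 1215/56 ≈ 21.696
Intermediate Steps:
H = -224
-4860/H = -4860/(-224) = -4860*(-1)/224 = -1*(-1215/56) = 1215/56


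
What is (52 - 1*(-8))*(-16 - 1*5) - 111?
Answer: -1371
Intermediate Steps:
(52 - 1*(-8))*(-16 - 1*5) - 111 = (52 + 8)*(-16 - 5) - 111 = 60*(-21) - 111 = -1260 - 111 = -1371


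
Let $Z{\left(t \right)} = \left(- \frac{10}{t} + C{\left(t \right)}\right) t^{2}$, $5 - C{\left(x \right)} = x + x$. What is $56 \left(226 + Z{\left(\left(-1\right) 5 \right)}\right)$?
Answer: $36456$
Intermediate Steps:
$C{\left(x \right)} = 5 - 2 x$ ($C{\left(x \right)} = 5 - \left(x + x\right) = 5 - 2 x$)
$Z{\left(t \right)} = t^{2} \left(5 - \frac{10}{t} - 2 t\right)$ ($Z{\left(t \right)} = \left(- \frac{10}{t} - \left(-5 + 2 t\right)\right) t^{2} = \left(5 - \frac{10}{t} - 2 t\right) t^{2} = t^{2} \left(5 - \frac{10}{t} - 2 t\right)$)
$56 \left(226 + Z{\left(\left(-1\right) 5 \right)}\right) = 56 \left(226 - \left(-1\right) 5 \left(10 + \left(-1\right) 5 \left(-5 + 2 \left(\left(-1\right) 5\right)\right)\right)\right) = 56 \left(226 - - 5 \left(10 - 5 \left(-5 + 2 \left(-5\right)\right)\right)\right) = 56 \left(226 - - 5 \left(10 - 5 \left(-5 - 10\right)\right)\right) = 56 \left(226 - - 5 \left(10 - -75\right)\right) = 56 \left(226 - - 5 \left(10 + 75\right)\right) = 56 \left(226 - \left(-5\right) 85\right) = 56 \left(226 + 425\right) = 56 \cdot 651 = 36456$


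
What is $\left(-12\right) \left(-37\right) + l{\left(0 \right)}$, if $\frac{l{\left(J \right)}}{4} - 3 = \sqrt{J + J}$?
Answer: $456$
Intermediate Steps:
$l{\left(J \right)} = 12 + 4 \sqrt{2} \sqrt{J}$ ($l{\left(J \right)} = 12 + 4 \sqrt{J + J} = 12 + 4 \sqrt{2 J} = 12 + 4 \sqrt{2} \sqrt{J}$)
$\left(-12\right) \left(-37\right) + l{\left(0 \right)} = \left(-12\right) \left(-37\right) + \left(12 + 4 \sqrt{2} \sqrt{0}\right) = 444 + \left(12 + 4 \sqrt{2} \cdot 0\right) = 444 + \left(12 + 0\right) = 444 + 12 = 456$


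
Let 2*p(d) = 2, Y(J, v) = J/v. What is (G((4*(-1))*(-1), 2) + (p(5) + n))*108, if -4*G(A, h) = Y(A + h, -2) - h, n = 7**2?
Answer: 5535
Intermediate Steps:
p(d) = 1 (p(d) = (1/2)*2 = 1)
n = 49
G(A, h) = A/8 + 3*h/8 (G(A, h) = -((A + h)/(-2) - h)/4 = -((A + h)*(-1/2) - h)/4 = -((-A/2 - h/2) - h)/4 = -(-3*h/2 - A/2)/4 = A/8 + 3*h/8)
(G((4*(-1))*(-1), 2) + (p(5) + n))*108 = ((((4*(-1))*(-1))/8 + (3/8)*2) + (1 + 49))*108 = (((-4*(-1))/8 + 3/4) + 50)*108 = (((1/8)*4 + 3/4) + 50)*108 = ((1/2 + 3/4) + 50)*108 = (5/4 + 50)*108 = (205/4)*108 = 5535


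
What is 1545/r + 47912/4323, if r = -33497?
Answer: 1598229229/144807531 ≈ 11.037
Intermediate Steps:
1545/r + 47912/4323 = 1545/(-33497) + 47912/4323 = 1545*(-1/33497) + 47912*(1/4323) = -1545/33497 + 47912/4323 = 1598229229/144807531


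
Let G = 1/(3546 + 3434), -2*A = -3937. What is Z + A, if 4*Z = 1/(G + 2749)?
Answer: 75543242167/38376042 ≈ 1968.5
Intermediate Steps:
A = 3937/2 (A = -½*(-3937) = 3937/2 ≈ 1968.5)
G = 1/6980 ≈ 0.00014327
Z = 1745/19188021 (Z = 1/(4*(1/6980 + 2749)) = 1/(4*(19188021/6980)) = (¼)*(6980/19188021) = 1745/19188021 ≈ 9.0942e-5)
Z + A = 1745/19188021 + 3937/2 = 75543242167/38376042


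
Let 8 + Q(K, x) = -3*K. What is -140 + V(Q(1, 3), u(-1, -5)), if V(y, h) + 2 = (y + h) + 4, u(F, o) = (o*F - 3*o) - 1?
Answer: -130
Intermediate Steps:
Q(K, x) = -8 - 3*K
u(F, o) = -1 - 3*o + F*o (u(F, o) = (F*o - 3*o) - 1 = (-3*o + F*o) - 1 = -1 - 3*o + F*o)
V(y, h) = 2 + h + y (V(y, h) = -2 + ((y + h) + 4) = -2 + ((h + y) + 4) = -2 + (4 + h + y) = 2 + h + y)
-140 + V(Q(1, 3), u(-1, -5)) = -140 + (2 + (-1 - 3*(-5) - 1*(-5)) + (-8 - 3*1)) = -140 + (2 + (-1 + 15 + 5) + (-8 - 3)) = -140 + (2 + 19 - 11) = -140 + 10 = -130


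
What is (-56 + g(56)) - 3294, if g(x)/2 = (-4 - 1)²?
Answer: -3300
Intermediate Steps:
g(x) = 50 (g(x) = 2*(-4 - 1)² = 2*(-5)² = 2*25 = 50)
(-56 + g(56)) - 3294 = (-56 + 50) - 3294 = -6 - 3294 = -3300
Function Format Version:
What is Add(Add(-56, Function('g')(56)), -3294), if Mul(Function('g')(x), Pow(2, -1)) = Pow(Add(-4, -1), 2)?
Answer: -3300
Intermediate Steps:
Function('g')(x) = 50 (Function('g')(x) = Mul(2, Pow(Add(-4, -1), 2)) = Mul(2, Pow(-5, 2)) = Mul(2, 25) = 50)
Add(Add(-56, Function('g')(56)), -3294) = Add(Add(-56, 50), -3294) = Add(-6, -3294) = -3300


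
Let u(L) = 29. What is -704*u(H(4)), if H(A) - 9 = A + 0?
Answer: -20416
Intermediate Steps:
H(A) = 9 + A (H(A) = 9 + (A + 0) = 9 + A)
-704*u(H(4)) = -704*29 = -20416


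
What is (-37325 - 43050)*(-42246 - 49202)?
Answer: 7350133000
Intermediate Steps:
(-37325 - 43050)*(-42246 - 49202) = -80375*(-91448) = 7350133000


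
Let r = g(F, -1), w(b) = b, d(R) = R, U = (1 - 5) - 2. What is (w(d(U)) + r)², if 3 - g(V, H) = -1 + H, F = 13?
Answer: 1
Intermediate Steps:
U = -6 (U = -4 - 2 = -6)
g(V, H) = 4 - H (g(V, H) = 3 - (-1 + H) = 3 + (1 - H) = 4 - H)
r = 5 (r = 4 - 1*(-1) = 4 + 1 = 5)
(w(d(U)) + r)² = (-6 + 5)² = (-1)² = 1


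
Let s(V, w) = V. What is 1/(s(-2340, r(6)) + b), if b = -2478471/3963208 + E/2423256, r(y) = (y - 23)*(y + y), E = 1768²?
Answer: -1200483445656/2808333472714813 ≈ -0.00042747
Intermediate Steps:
E = 3125824
r(y) = 2*y*(-23 + y) (r(y) = (-23 + y)*(2*y) = 2*y*(-23 + y))
b = 797790120227/1200483445656 (b = -2478471/3963208 + 3125824/2423256 = -2478471*1/3963208 + 3125824*(1/2423256) = -2478471/3963208 + 390728/302907 = 797790120227/1200483445656 ≈ 0.66456)
1/(s(-2340, r(6)) + b) = 1/(-2340 + 797790120227/1200483445656) = 1/(-2808333472714813/1200483445656) = -1200483445656/2808333472714813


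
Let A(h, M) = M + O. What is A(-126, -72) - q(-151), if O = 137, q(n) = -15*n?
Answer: -2200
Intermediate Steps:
A(h, M) = 137 + M (A(h, M) = M + 137 = 137 + M)
A(-126, -72) - q(-151) = (137 - 72) - (-15)*(-151) = 65 - 1*2265 = 65 - 2265 = -2200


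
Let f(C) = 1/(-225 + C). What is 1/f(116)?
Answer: -109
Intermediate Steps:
1/f(116) = 1/(1/(-225 + 116)) = 1/(1/(-109)) = 1/(-1/109) = -109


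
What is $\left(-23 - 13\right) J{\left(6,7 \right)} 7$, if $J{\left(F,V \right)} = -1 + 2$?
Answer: $-252$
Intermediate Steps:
$J{\left(F,V \right)} = 1$
$\left(-23 - 13\right) J{\left(6,7 \right)} 7 = \left(-23 - 13\right) 1 \cdot 7 = \left(-36\right) 1 \cdot 7 = \left(-36\right) 7 = -252$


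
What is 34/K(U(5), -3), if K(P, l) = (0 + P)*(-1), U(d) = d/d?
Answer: -34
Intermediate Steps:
U(d) = 1
K(P, l) = -P (K(P, l) = P*(-1) = -P)
34/K(U(5), -3) = 34/((-1*1)) = 34/(-1) = 34*(-1) = -34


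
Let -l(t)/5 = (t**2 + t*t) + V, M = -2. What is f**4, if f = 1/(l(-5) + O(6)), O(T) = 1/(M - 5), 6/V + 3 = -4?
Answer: 2401/8772502109281 ≈ 2.7370e-10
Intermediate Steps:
V = -6/7 (V = 6/(-3 - 4) = 6/(-7) = 6*(-1/7) = -6/7 ≈ -0.85714)
l(t) = 30/7 - 10*t**2 (l(t) = -5*((t**2 + t*t) - 6/7) = -5*((t**2 + t**2) - 6/7) = -5*(2*t**2 - 6/7) = -5*(-6/7 + 2*t**2) = 30/7 - 10*t**2)
O(T) = -1/7 (O(T) = 1/(-2 - 5) = 1/(-7) = -1/7)
f = -7/1721 (f = 1/((30/7 - 10*(-5)**2) - 1/7) = 1/((30/7 - 10*25) - 1/7) = 1/((30/7 - 250) - 1/7) = 1/(-1720/7 - 1/7) = 1/(-1721/7) = -7/1721 ≈ -0.0040674)
f**4 = (-7/1721)**4 = 2401/8772502109281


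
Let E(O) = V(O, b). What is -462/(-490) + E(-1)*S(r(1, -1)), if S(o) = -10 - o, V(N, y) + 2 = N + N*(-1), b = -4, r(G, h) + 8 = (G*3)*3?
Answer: 803/35 ≈ 22.943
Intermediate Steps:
r(G, h) = -8 + 9*G (r(G, h) = -8 + (G*3)*3 = -8 + (3*G)*3 = -8 + 9*G)
V(N, y) = -2 (V(N, y) = -2 + (N + N*(-1)) = -2 + (N - N) = -2 + 0 = -2)
E(O) = -2
-462/(-490) + E(-1)*S(r(1, -1)) = -462/(-490) - 2*(-10 - (-8 + 9*1)) = -462*(-1/490) - 2*(-10 - (-8 + 9)) = 33/35 - 2*(-10 - 1*1) = 33/35 - 2*(-10 - 1) = 33/35 - 2*(-11) = 33/35 + 22 = 803/35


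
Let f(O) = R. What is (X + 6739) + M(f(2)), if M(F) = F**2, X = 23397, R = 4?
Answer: 30152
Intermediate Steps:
f(O) = 4
(X + 6739) + M(f(2)) = (23397 + 6739) + 4**2 = 30136 + 16 = 30152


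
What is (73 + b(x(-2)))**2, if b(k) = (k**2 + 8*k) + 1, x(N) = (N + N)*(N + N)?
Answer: 209764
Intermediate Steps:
x(N) = 4*N**2 (x(N) = (2*N)*(2*N) = 4*N**2)
b(k) = 1 + k**2 + 8*k
(73 + b(x(-2)))**2 = (73 + (1 + (4*(-2)**2)**2 + 8*(4*(-2)**2)))**2 = (73 + (1 + (4*4)**2 + 8*(4*4)))**2 = (73 + (1 + 16**2 + 8*16))**2 = (73 + (1 + 256 + 128))**2 = (73 + 385)**2 = 458**2 = 209764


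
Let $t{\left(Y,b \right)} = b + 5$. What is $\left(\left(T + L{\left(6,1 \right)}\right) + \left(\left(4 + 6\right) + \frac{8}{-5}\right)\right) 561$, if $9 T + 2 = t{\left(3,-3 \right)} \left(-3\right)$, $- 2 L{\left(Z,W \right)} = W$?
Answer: $\frac{117997}{30} \approx 3933.2$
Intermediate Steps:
$L{\left(Z,W \right)} = - \frac{W}{2}$
$t{\left(Y,b \right)} = 5 + b$
$T = - \frac{8}{9}$ ($T = - \frac{2}{9} + \frac{\left(5 - 3\right) \left(-3\right)}{9} = - \frac{2}{9} + \frac{2 \left(-3\right)}{9} = - \frac{2}{9} + \frac{1}{9} \left(-6\right) = - \frac{2}{9} - \frac{2}{3} = - \frac{8}{9} \approx -0.88889$)
$\left(\left(T + L{\left(6,1 \right)}\right) + \left(\left(4 + 6\right) + \frac{8}{-5}\right)\right) 561 = \left(\left(- \frac{8}{9} - \frac{1}{2}\right) + \left(\left(4 + 6\right) + \frac{8}{-5}\right)\right) 561 = \left(\left(- \frac{8}{9} - \frac{1}{2}\right) + \left(10 + 8 \left(- \frac{1}{5}\right)\right)\right) 561 = \left(- \frac{25}{18} + \left(10 - \frac{8}{5}\right)\right) 561 = \left(- \frac{25}{18} + \frac{42}{5}\right) 561 = \frac{631}{90} \cdot 561 = \frac{117997}{30}$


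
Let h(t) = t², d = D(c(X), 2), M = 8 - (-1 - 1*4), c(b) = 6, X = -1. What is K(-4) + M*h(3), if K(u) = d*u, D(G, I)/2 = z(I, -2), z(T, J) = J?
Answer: 133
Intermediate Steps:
D(G, I) = -4 (D(G, I) = 2*(-2) = -4)
M = 13 (M = 8 - (-1 - 4) = 8 - 1*(-5) = 8 + 5 = 13)
d = -4
K(u) = -4*u
K(-4) + M*h(3) = -4*(-4) + 13*3² = 16 + 13*9 = 16 + 117 = 133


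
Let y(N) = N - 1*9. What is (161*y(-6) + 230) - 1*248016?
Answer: -250201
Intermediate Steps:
y(N) = -9 + N (y(N) = N - 9 = -9 + N)
(161*y(-6) + 230) - 1*248016 = (161*(-9 - 6) + 230) - 1*248016 = (161*(-15) + 230) - 248016 = (-2415 + 230) - 248016 = -2185 - 248016 = -250201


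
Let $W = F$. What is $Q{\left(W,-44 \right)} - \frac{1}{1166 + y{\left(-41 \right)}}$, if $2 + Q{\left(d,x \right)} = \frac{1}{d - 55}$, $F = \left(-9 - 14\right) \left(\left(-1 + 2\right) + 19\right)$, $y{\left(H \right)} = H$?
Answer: $- \frac{232078}{115875} \approx -2.0028$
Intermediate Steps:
$F = -460$ ($F = - 23 \left(1 + 19\right) = \left(-23\right) 20 = -460$)
$W = -460$
$Q{\left(d,x \right)} = -2 + \frac{1}{-55 + d}$ ($Q{\left(d,x \right)} = -2 + \frac{1}{d - 55} = -2 + \frac{1}{-55 + d}$)
$Q{\left(W,-44 \right)} - \frac{1}{1166 + y{\left(-41 \right)}} = \frac{111 - -920}{-55 - 460} - \frac{1}{1166 - 41} = \frac{111 + 920}{-515} - \frac{1}{1125} = \left(- \frac{1}{515}\right) 1031 - \frac{1}{1125} = - \frac{1031}{515} - \frac{1}{1125} = - \frac{232078}{115875}$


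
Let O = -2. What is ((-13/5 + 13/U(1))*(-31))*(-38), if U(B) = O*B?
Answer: -53599/5 ≈ -10720.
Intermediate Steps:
U(B) = -2*B
((-13/5 + 13/U(1))*(-31))*(-38) = ((-13/5 + 13/((-2*1)))*(-31))*(-38) = ((-13*⅕ + 13/(-2))*(-31))*(-38) = ((-13/5 + 13*(-½))*(-31))*(-38) = ((-13/5 - 13/2)*(-31))*(-38) = -91/10*(-31)*(-38) = (2821/10)*(-38) = -53599/5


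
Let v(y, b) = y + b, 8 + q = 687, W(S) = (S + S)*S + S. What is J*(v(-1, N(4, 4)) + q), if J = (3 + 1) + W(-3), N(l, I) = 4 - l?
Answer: 12882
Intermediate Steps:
W(S) = S + 2*S**2 (W(S) = (2*S)*S + S = 2*S**2 + S = S + 2*S**2)
q = 679 (q = -8 + 687 = 679)
v(y, b) = b + y
J = 19 (J = (3 + 1) - 3*(1 + 2*(-3)) = 4 - 3*(1 - 6) = 4 - 3*(-5) = 4 + 15 = 19)
J*(v(-1, N(4, 4)) + q) = 19*(((4 - 1*4) - 1) + 679) = 19*(((4 - 4) - 1) + 679) = 19*((0 - 1) + 679) = 19*(-1 + 679) = 19*678 = 12882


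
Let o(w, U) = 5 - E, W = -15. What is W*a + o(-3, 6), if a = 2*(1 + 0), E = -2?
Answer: -23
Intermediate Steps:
o(w, U) = 7 (o(w, U) = 5 - 1*(-2) = 5 + 2 = 7)
a = 2 (a = 2*1 = 2)
W*a + o(-3, 6) = -15*2 + 7 = -30 + 7 = -23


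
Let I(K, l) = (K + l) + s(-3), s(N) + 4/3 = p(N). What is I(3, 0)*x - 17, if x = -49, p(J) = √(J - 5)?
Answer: -296/3 - 98*I*√2 ≈ -98.667 - 138.59*I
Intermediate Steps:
p(J) = √(-5 + J)
s(N) = -4/3 + √(-5 + N)
I(K, l) = -4/3 + K + l + 2*I*√2 (I(K, l) = (K + l) + (-4/3 + √(-5 - 3)) = (K + l) + (-4/3 + √(-8)) = (K + l) + (-4/3 + 2*I*√2) = -4/3 + K + l + 2*I*√2)
I(3, 0)*x - 17 = (-4/3 + 3 + 0 + 2*I*√2)*(-49) - 17 = (5/3 + 2*I*√2)*(-49) - 17 = (-245/3 - 98*I*√2) - 17 = -296/3 - 98*I*√2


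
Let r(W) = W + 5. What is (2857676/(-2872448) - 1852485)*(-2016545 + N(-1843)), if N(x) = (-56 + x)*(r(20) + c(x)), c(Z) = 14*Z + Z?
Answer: -67091748550168974065/718112 ≈ -9.3428e+13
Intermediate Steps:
r(W) = 5 + W
c(Z) = 15*Z
N(x) = (-56 + x)*(25 + 15*x) (N(x) = (-56 + x)*((5 + 20) + 15*x) = (-56 + x)*(25 + 15*x))
(2857676/(-2872448) - 1852485)*(-2016545 + N(-1843)) = (2857676/(-2872448) - 1852485)*(-2016545 + (-1400 - 815*(-1843) + 15*(-1843)**2)) = (2857676*(-1/2872448) - 1852485)*(-2016545 + (-1400 + 1502045 + 15*3396649)) = (-714419/718112 - 1852485)*(-2016545 + (-1400 + 1502045 + 50949735)) = -1330292422739*(-2016545 + 52450380)/718112 = -1330292422739/718112*50433835 = -67091748550168974065/718112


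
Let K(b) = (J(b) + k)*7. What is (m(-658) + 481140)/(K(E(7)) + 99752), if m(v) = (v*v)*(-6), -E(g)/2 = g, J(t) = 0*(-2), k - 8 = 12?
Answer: -529161/24973 ≈ -21.189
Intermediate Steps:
k = 20 (k = 8 + 12 = 20)
J(t) = 0
E(g) = -2*g
K(b) = 140 (K(b) = (0 + 20)*7 = 20*7 = 140)
m(v) = -6*v² (m(v) = v²*(-6) = -6*v²)
(m(-658) + 481140)/(K(E(7)) + 99752) = (-6*(-658)² + 481140)/(140 + 99752) = (-6*432964 + 481140)/99892 = (-2597784 + 481140)*(1/99892) = -2116644*1/99892 = -529161/24973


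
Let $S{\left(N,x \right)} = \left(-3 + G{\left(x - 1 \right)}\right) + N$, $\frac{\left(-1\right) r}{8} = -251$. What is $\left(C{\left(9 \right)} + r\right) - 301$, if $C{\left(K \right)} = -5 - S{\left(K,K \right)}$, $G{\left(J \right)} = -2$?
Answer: $1698$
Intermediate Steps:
$r = 2008$ ($r = \left(-8\right) \left(-251\right) = 2008$)
$S{\left(N,x \right)} = -5 + N$ ($S{\left(N,x \right)} = \left(-3 - 2\right) + N = -5 + N$)
$C{\left(K \right)} = - K$ ($C{\left(K \right)} = -5 - \left(-5 + K\right) = - K$)
$\left(C{\left(9 \right)} + r\right) - 301 = \left(\left(-1\right) 9 + 2008\right) - 301 = \left(-9 + 2008\right) - 301 = 1999 - 301 = 1698$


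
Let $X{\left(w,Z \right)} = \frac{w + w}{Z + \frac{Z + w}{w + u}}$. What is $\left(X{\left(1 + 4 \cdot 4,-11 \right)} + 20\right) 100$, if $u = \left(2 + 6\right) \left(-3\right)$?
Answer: $\frac{142200}{83} \approx 1713.3$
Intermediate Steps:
$u = -24$ ($u = 8 \left(-3\right) = -24$)
$X{\left(w,Z \right)} = \frac{2 w}{Z + \frac{Z + w}{-24 + w}}$ ($X{\left(w,Z \right)} = \frac{w + w}{Z + \frac{Z + w}{w - 24}} = \frac{2 w}{Z + \frac{Z + w}{-24 + w}}$)
$\left(X{\left(1 + 4 \cdot 4,-11 \right)} + 20\right) 100 = \left(\frac{2 \left(1 + 4 \cdot 4\right) \left(-24 + \left(1 + 4 \cdot 4\right)\right)}{\left(1 + 4 \cdot 4\right) - -253 - 11 \left(1 + 4 \cdot 4\right)} + 20\right) 100 = \left(\frac{2 \left(1 + 16\right) \left(-24 + \left(1 + 16\right)\right)}{\left(1 + 16\right) + 253 - 11 \left(1 + 16\right)} + 20\right) 100 = \left(2 \cdot 17 \frac{1}{17 + 253 - 187} \left(-24 + 17\right) + 20\right) 100 = \left(2 \cdot 17 \frac{1}{17 + 253 - 187} \left(-7\right) + 20\right) 100 = \left(2 \cdot 17 \cdot \frac{1}{83} \left(-7\right) + 20\right) 100 = \left(- \frac{238}{83} + 20\right) 100 = \frac{1422}{83} \cdot 100 = \frac{142200}{83}$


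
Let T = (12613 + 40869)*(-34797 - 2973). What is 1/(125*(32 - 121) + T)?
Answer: -1/2020026265 ≈ -4.9504e-10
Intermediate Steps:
T = -2020015140 (T = 53482*(-37770) = -2020015140)
1/(125*(32 - 121) + T) = 1/(125*(32 - 121) - 2020015140) = 1/(125*(-89) - 2020015140) = 1/(-11125 - 2020015140) = 1/(-2020026265) = -1/2020026265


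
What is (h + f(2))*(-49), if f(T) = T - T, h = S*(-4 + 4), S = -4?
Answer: 0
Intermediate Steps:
h = 0 (h = -4*(-4 + 4) = -4*0 = 0)
f(T) = 0
(h + f(2))*(-49) = (0 + 0)*(-49) = 0*(-49) = 0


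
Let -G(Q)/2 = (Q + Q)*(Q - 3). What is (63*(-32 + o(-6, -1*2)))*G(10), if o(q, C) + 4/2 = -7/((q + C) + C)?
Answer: 587412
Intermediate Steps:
o(q, C) = -2 - 7/(q + 2*C) (o(q, C) = -2 - 7/((q + C) + C) = -2 - 7/((C + q) + C) = -2 - 7/(q + 2*C))
G(Q) = -4*Q*(-3 + Q) (G(Q) = -2*(Q + Q)*(Q - 3) = -2*2*Q*(-3 + Q) = -4*Q*(-3 + Q))
(63*(-32 + o(-6, -1*2)))*G(10) = (63*(-32 + (-7 - (-4)*2 - 2*(-6))/(-6 + 2*(-1*2))))*(4*10*(3 - 1*10)) = (63*(-32 + (-7 - 4*(-2) + 12)/(-6 + 2*(-2))))*(4*10*(3 - 10)) = (63*(-32 + (-7 + 8 + 12)/(-6 - 4)))*(4*10*(-7)) = (63*(-32 + 13/(-10)))*(-280) = (63*(-32 - ⅒*13))*(-280) = (63*(-32 - 13/10))*(-280) = (63*(-333/10))*(-280) = -20979/10*(-280) = 587412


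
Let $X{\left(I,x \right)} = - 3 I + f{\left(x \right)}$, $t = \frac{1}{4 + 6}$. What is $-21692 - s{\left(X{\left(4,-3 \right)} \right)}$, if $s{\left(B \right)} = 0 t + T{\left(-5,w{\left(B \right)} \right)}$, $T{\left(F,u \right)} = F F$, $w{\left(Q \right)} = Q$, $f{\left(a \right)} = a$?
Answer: $-21717$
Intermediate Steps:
$t = \frac{1}{10} \approx 0.1$
$T{\left(F,u \right)} = F^{2}$
$X{\left(I,x \right)} = x - 3 I$ ($X{\left(I,x \right)} = - 3 I + x = x - 3 I$)
$s{\left(B \right)} = 25$ ($s{\left(B \right)} = 0 \cdot \frac{1}{10} + \left(-5\right)^{2} = 0 + 25 = 25$)
$-21692 - s{\left(X{\left(4,-3 \right)} \right)} = -21692 - 25 = -21717$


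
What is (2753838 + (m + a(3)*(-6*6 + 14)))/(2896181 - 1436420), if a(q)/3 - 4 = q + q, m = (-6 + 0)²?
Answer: 917738/486587 ≈ 1.8861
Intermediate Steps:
m = 36 (m = (-6)² = 36)
a(q) = 12 + 6*q (a(q) = 12 + 3*(q + q) = 12 + 3*(2*q) = 12 + 6*q)
(2753838 + (m + a(3)*(-6*6 + 14)))/(2896181 - 1436420) = (2753838 + (36 + (12 + 6*3)*(-6*6 + 14)))/(2896181 - 1436420) = (2753838 + (36 + (12 + 18)*(-36 + 14)))/1459761 = (2753838 + (36 + 30*(-22)))*(1/1459761) = (2753838 + (36 - 660))*(1/1459761) = (2753838 - 624)*(1/1459761) = 2753214*(1/1459761) = 917738/486587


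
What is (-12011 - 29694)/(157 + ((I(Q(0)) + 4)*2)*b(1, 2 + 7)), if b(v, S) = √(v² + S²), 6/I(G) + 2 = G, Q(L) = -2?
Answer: -6547685/22599 + 208525*√82/22599 ≈ -206.18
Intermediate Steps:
I(G) = 6/(-2 + G)
b(v, S) = √(S² + v²)
(-12011 - 29694)/(157 + ((I(Q(0)) + 4)*2)*b(1, 2 + 7)) = (-12011 - 29694)/(157 + ((6/(-2 - 2) + 4)*2)*√((2 + 7)² + 1²)) = -41705/(157 + ((6/(-4) + 4)*2)*√(9² + 1)) = -41705/(157 + ((6*(-¼) + 4)*2)*√(81 + 1)) = -41705/(157 + ((-3/2 + 4)*2)*√82) = -41705/(157 + ((5/2)*2)*√82) = -41705/(157 + 5*√82)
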